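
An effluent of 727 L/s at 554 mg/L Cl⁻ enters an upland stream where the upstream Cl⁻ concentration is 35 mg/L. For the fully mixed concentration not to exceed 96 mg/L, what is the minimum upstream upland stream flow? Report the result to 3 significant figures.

Set C_mix = 96: (Q·35.00 + 727.0·554.0) / (Q + 727.0) = 96
→ Q = 727.0·(554.0 − 96)/(96 − 35.00) = 5458 L/s.

5460 L/s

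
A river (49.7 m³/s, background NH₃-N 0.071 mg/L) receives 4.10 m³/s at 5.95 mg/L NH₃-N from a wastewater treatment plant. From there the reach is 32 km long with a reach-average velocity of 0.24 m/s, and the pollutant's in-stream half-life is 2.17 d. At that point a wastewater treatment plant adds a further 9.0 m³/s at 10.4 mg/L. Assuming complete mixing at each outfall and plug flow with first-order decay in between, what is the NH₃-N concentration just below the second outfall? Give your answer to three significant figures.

Conservation of mass: C = (49.70·0.07100 + 4.100·5.950) / 53.80 = 27.92/53.80 = 0.5190 mg/L; combined flow 53.80 m³/s.
Travel time t = 32·1000 / 0.24 = 133300 s = 37.04 h.
Half-life 2.17 d → k = ln 2 / 2.17 = 0.3194 d⁻¹.
Applying C = C₀e^(−kt): 0.5190 × 0.6108 = 0.3170 mg/L.
Second outfall: C = (53.80·0.3170 + 9.000·10.40)/62.80 = 1.762 mg/L.

1.76 mg/L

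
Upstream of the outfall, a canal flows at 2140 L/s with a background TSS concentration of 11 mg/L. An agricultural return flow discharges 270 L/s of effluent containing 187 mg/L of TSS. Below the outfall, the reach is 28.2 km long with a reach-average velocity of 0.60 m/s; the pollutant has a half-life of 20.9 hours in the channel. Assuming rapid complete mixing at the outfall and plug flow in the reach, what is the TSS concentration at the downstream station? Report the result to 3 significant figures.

19.9 mg/L

Conservation of mass: C = (2140·11.00 + 270.0·187.0) / 2410 = 74030/2410 = 30.72 mg/L.
Travel time t = 28.2·1000 / 0.60 = 47000 s = 13.06 h.
Half-life 20.9 h → k = ln 2 / 20.9 = 0.03316 h⁻¹ = 0.7960 d⁻¹.
After decay, C = 30.72 × e^(−kt) = 30.72 × 0.6486 = 19.92 mg/L.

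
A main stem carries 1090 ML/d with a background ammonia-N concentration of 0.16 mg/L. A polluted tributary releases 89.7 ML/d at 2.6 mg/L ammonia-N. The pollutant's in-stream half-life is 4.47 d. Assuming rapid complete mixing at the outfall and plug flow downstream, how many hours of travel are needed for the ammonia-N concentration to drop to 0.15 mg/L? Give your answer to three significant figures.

Mass balance: C = (1090·0.1600 + 89.70·2.600) / 1180 = 407.6/1180 = 0.3455 mg/L.
Half-life 4.47 d → k = ln 2 / 4.47 = 0.1551 d⁻¹.
0.3455·exp(−k·t) = 0.15 → t = ln(0.3455/0.15)/k = 464900 s = 129.1 h.

129 h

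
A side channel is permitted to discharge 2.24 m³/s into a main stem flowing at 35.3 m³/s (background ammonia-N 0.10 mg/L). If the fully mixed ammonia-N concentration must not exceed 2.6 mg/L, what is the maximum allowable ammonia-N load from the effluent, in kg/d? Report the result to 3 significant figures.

8130 kg/d

Mass balance at the limit: 35.30·0.1000 + 2.240·Cₑ = 37.54·2.6 → Cₑ = 42.00 mg/L.
Load = 2.240 m³/s × 42.00 g/m³ × 86 400 s/d = 8128 kg/d.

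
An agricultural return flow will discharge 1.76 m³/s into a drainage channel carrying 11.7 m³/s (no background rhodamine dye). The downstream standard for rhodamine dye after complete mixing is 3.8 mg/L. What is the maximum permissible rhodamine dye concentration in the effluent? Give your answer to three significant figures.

29.1 mg/L

At the limit, (Qr·Cr + Qe·Cₑ)/(Qr + Qe) = 3.8:
Cₑ = (13.46·3.8 − 11.70·0) / 1.760 = 29.06 mg/L.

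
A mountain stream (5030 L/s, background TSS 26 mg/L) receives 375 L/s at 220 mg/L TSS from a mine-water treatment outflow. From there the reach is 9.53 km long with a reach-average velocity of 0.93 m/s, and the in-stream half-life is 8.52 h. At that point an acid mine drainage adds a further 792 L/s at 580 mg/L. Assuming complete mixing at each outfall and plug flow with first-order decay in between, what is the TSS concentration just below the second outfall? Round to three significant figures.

101 mg/L

Mass balance: C = (5030·26.00 + 375.0·220.0) / 5405 = 213300/5405 = 39.46 mg/L; combined flow 5405 L/s.
Travel time t = 9.53·1000 / 0.93 = 10250 s = 2.846 h.
Half-life 8.52 h → k = ln 2 / 8.52 = 0.08136 h⁻¹ = 1.953 d⁻¹.
Decay over the reach: 39.46·exp(−kt) = 39.46·0.7933 = 31.30 mg/L.
At the second outfall, C = (5405·31.30 + 792.0·580.0) / (5405 + 792.0) = 101.4 mg/L.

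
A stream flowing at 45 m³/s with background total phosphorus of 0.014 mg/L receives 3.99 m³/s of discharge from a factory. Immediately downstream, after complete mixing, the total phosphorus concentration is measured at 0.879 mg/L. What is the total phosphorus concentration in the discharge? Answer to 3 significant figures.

Mass balance: 45.00·0.01400 + 3.990·Cₑ = 48.99·0.8790
→ Cₑ = (48.99·0.8790 − 45.00·0.01400) / 3.990 = 10.63 mg/L.

10.6 mg/L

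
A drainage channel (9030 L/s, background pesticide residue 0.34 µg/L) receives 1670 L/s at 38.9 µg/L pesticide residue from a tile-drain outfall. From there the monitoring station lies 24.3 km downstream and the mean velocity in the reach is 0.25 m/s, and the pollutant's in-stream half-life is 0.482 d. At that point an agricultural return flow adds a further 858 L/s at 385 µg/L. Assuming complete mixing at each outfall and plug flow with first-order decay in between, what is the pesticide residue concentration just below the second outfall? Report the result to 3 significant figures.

After mixing, C = (9030·0.3400 + 1670·38.90) / 10700 = 68030/10700 = 6.358 µg/L; combined flow 10700 L/s.
Travel time t = 24.3·1000 / 0.25 = 97200 s = 27.00 h.
Half-life 0.482 d → k = ln 2 / 0.482 = 1.438 d⁻¹.
After decay, C = 6.358 × e^(−kt) = 6.358 × 0.1983 = 1.261 µg/L.
At the second outfall, C = (10700·1.261 + 858.0·385.0) / (10700 + 858.0) = 29.75 µg/L.

29.7 µg/L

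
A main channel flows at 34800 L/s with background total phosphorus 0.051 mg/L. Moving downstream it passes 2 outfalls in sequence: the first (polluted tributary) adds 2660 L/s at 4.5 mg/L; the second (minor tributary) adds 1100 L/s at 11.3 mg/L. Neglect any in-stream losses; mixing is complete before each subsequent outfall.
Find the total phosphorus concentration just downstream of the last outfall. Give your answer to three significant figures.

0.679 mg/L

Below outfall 1: Q → 37460 L/s, C = (34800·0.05100 + 2660·4.500)/37460 = 0.3669 mg/L.
Below outfall 2: Q → 38560 L/s, C = (37460·0.3669 + 1100·11.30)/38560 = 0.6788 mg/L.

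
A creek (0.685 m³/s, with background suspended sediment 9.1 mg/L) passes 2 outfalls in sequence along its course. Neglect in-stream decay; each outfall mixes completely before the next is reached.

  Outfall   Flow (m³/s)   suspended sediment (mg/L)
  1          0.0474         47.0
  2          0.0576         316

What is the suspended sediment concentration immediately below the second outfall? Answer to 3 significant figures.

Below outfall 1: Q → 0.7324 m³/s, C = (0.6850·9.100 + 0.04740·47.00)/0.7324 = 11.55 mg/L.
Below outfall 2: Q → 0.7900 m³/s, C = (0.7324·11.55 + 0.05760·316.0)/0.7900 = 33.75 mg/L.

33.8 mg/L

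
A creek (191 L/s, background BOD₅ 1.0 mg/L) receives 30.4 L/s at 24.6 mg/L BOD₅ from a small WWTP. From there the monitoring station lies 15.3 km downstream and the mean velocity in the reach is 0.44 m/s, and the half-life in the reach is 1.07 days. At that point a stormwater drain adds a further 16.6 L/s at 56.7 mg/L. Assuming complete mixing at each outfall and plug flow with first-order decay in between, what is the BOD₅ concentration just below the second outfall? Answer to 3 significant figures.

After mixing, C = (191.0·1.000 + 30.40·24.60) / 221.4 = 938.8/221.4 = 4.240 mg/L; combined flow 221.4 L/s.
Travel time t = 15.3·1000 / 0.44 = 34770 s = 9.659 h.
Half-life 1.07 d → k = ln 2 / 1.07 = 0.6478 d⁻¹.
Applying C = C₀e^(−kt): 4.240 × 0.7705 = 3.267 mg/L.
Second outfall: C = (221.4·3.267 + 16.60·56.70)/238.0 = 6.994 mg/L.

6.99 mg/L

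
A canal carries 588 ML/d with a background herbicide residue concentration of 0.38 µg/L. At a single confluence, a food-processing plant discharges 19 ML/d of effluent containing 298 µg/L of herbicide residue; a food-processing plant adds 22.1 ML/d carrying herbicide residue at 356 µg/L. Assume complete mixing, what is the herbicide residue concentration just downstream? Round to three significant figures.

21.9 µg/L

After mixing, C = (588.0·0.3800 + 19.00·298.0 + 22.10·356.0) / 629.1 = 13750/629.1 = 21.86 µg/L.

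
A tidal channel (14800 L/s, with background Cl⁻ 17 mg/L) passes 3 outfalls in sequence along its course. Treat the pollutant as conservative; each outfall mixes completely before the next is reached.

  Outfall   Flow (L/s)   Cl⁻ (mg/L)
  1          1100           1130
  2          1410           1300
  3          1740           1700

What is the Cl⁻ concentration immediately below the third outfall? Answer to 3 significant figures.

330 mg/L

Outfall 1: combined Q = 15900 L/s; C = (14800·17.00 + 1100·1130)/15900 = 94.00 mg/L.
Outfall 2: combined Q = 17310 L/s; C = (15900·94.00 + 1410·1300)/17310 = 192.2 mg/L.
Outfall 3: combined Q = 19050 L/s; C = (17310·192.2 + 1740·1700)/19050 = 330.0 mg/L.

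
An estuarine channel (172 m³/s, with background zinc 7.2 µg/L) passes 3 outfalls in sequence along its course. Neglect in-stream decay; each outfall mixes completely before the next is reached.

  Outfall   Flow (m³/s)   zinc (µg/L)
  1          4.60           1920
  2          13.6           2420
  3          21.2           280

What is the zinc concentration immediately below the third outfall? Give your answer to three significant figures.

231 µg/L

After outfall 1: Q = 172.0 + 4.600 = 176.6 m³/s; C = (172.0·7.200 + 4.600·1920)/176.6 = 57.02 µg/L.
After outfall 2: Q = 176.6 + 13.60 = 190.2 m³/s; C = (176.6·57.02 + 13.60·2420)/190.2 = 226.0 µg/L.
After outfall 3: Q = 190.2 + 21.20 = 211.4 m³/s; C = (190.2·226.0 + 21.20·280.0)/211.4 = 231.4 µg/L.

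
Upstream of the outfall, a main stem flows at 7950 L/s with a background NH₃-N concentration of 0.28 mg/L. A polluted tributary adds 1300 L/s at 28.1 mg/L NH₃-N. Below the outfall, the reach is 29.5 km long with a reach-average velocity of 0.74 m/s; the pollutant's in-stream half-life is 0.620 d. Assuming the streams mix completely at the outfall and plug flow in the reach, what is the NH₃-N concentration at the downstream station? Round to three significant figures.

2.50 mg/L

After mixing, C = (7950·0.2800 + 1300·28.10) / 9250 = 38760/9250 = 4.190 mg/L.
Travel time t = 29.5·1000 / 0.74 = 39860 s = 11.07 h.
Half-life 0.620 d → k = ln 2 / 0.620 = 1.118 d⁻¹.
After decay, C = 4.190 × e^(−kt) = 4.190 × 0.5970 = 2.501 mg/L.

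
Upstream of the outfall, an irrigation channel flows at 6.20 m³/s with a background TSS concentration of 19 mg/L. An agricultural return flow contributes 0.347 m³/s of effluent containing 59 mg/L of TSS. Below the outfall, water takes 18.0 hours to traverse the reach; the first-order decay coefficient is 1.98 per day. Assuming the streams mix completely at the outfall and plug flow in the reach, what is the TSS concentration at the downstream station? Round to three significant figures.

4.78 mg/L

Conservation of mass: C = (6.200·19.00 + 0.3470·59.00) / 6.547 = 138.3/6.547 = 21.12 mg/L.
First-order decay: C = 21.12·exp(−k·t) = 21.12·0.2265 = 4.784 mg/L.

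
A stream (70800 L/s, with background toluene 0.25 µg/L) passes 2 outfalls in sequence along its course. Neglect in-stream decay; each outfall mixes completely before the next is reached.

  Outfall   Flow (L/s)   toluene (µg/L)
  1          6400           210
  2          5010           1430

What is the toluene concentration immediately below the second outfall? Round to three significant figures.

Outfall 1: combined Q = 77200 L/s; C = (70800·0.2500 + 6400·210.0)/77200 = 17.64 µg/L.
Outfall 2: combined Q = 82210 L/s; C = (77200·17.64 + 5010·1430)/82210 = 103.7 µg/L.

104 µg/L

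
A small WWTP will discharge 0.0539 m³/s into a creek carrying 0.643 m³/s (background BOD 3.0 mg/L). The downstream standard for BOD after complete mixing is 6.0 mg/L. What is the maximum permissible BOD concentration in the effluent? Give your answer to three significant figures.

At the limit, (Qr·Cr + Qe·Cₑ)/(Qr + Qe) = 6.0:
Cₑ = (0.6969·6.0 − 0.6430·3.000) / 0.05390 = 41.79 mg/L.

41.8 mg/L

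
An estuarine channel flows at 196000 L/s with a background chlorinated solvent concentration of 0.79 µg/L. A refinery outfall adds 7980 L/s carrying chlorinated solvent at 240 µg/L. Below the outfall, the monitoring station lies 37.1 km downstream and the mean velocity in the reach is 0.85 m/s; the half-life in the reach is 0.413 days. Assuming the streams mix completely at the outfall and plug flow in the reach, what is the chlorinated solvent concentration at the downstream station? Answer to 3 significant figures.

4.35 µg/L

After mixing, C = (196000·0.7900 + 7980·240.0) / 204000 = 2070000/204000 = 10.15 µg/L.
Travel time t = 37.1·1000 / 0.85 = 43650 s = 12.12 h.
Half-life 0.413 d → k = ln 2 / 0.413 = 1.678 d⁻¹.
First-order decay: C = 10.15·exp(−k·t) = 10.15·0.4283 = 4.347 µg/L.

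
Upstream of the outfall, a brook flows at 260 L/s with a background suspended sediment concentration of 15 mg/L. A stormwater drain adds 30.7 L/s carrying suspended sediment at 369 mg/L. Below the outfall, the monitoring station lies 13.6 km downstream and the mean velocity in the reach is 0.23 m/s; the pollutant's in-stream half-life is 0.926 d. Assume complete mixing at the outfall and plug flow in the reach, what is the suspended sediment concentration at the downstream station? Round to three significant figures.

31.4 mg/L

After mixing, C = (260.0·15.00 + 30.70·369.0) / 290.7 = 15230/290.7 = 52.38 mg/L.
Travel time t = 13.6·1000 / 0.23 = 59130 s = 16.43 h.
Half-life 0.926 d → k = ln 2 / 0.926 = 0.7485 d⁻¹.
After decay, C = 52.38 × e^(−kt) = 52.38 × 0.5991 = 31.39 mg/L.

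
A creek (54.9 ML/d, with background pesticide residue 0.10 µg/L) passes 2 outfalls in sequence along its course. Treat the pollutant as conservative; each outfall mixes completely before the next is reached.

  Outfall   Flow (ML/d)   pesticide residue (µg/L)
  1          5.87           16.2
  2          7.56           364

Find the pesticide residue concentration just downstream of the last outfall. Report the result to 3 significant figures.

Outfall 1: combined Q = 60.77 ML/d; C = (54.90·0.1000 + 5.870·16.20)/60.77 = 1.655 µg/L.
Outfall 2: combined Q = 68.33 ML/d; C = (60.77·1.655 + 7.560·364.0)/68.33 = 41.74 µg/L.

41.7 µg/L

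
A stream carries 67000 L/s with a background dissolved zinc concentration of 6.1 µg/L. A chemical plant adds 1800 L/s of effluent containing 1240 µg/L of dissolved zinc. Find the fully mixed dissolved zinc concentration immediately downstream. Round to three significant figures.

Mass balance: C = (67000·6.100 + 1800·1240) / 68800 = 2641000/68800 = 38.38 µg/L.

38.4 µg/L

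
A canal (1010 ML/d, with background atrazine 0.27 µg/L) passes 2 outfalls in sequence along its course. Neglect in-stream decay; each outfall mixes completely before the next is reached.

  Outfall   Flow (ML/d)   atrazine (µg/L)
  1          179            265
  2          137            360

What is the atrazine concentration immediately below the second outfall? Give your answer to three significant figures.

73.2 µg/L

Below outfall 1: Q → 1189 ML/d, C = (1010·0.2700 + 179.0·265.0)/1189 = 40.12 µg/L.
Below outfall 2: Q → 1326 ML/d, C = (1189·40.12 + 137.0·360.0)/1326 = 73.17 µg/L.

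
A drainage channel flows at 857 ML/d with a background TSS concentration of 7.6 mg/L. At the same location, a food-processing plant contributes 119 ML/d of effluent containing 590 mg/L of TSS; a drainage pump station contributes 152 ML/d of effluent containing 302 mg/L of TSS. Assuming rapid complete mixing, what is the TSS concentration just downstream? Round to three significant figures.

109 mg/L

Mass balance: C = (857.0·7.600 + 119.0·590.0 + 152.0·302.0) / 1128 = 122600/1128 = 108.7 mg/L.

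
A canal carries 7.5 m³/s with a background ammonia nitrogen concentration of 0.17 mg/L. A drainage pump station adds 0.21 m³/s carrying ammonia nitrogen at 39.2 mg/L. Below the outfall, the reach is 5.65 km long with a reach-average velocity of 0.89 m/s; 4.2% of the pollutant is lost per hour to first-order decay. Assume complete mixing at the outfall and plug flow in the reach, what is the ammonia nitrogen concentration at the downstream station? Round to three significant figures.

After mixing, C = (7.500·0.1700 + 0.2100·39.20) / 7.710 = 9.507/7.710 = 1.233 mg/L.
Travel time t = 5.65·1000 / 0.89 = 6348 s = 1.763 h.
4.2%/h lost → k = −ln(1 − 0.042) = 0.04291 h⁻¹.
First-order decay: C = 1.233·exp(−k·t) = 1.233·0.9271 = 1.143 mg/L.

1.14 mg/L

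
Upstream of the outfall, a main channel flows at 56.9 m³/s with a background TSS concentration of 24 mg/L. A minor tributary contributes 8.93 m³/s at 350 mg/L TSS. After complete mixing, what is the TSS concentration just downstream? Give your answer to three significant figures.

Mixed concentration C = ΣQC/ΣQ = (56.90·24.00 + 8.930·350.0) / 65.83 = 4491/65.83 = 68.22 mg/L.

68.2 mg/L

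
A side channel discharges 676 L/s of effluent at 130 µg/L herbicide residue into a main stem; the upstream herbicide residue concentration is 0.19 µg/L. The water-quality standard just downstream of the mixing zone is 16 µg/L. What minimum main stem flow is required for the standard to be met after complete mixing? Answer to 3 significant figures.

Set C_mix = 16: (Q·0.1900 + 676.0·130.0) / (Q + 676.0) = 16
→ Q = 676.0·(130.0 − 16)/(16 − 0.1900) = 4874 L/s.

4870 L/s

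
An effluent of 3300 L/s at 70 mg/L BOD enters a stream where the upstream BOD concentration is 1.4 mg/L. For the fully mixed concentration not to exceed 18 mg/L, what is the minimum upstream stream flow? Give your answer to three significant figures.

Set C_mix = 18: (Q·1.400 + 3300·70.00) / (Q + 3300) = 18
→ Q = 3300·(70.00 − 18)/(18 − 1.400) = 10340 L/s.

10300 L/s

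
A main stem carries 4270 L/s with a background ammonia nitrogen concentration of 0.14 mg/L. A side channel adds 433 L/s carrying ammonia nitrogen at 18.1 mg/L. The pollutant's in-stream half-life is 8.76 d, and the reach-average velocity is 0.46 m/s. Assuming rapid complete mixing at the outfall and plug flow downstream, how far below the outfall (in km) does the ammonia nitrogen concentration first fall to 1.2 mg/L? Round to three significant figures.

Mass balance: C = (4270·0.1400 + 433.0·18.10) / 4703 = 8435/4703 = 1.794 mg/L.
Half-life 8.76 d → k = ln 2 / 8.76 = 0.07913 d⁻¹.
Set 1.794·exp(−k·t) = 1.2 → t = ln(1.794/1.2)/k = 438800 s = 121.9 h.
Distance = v·t = 0.46·438800 = 201900 m = 201.9 km.

202 km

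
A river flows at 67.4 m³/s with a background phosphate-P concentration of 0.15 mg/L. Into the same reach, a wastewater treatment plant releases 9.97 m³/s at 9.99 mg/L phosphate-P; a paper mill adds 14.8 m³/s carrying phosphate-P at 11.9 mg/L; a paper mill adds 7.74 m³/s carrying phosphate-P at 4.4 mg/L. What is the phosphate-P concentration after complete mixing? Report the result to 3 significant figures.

3.20 mg/L

Flow-weighted average: C = (67.40·0.1500 + 9.970·9.990 + 14.80·11.90 + 7.740·4.400) / 99.91 = 319.9/99.91 = 3.202 mg/L.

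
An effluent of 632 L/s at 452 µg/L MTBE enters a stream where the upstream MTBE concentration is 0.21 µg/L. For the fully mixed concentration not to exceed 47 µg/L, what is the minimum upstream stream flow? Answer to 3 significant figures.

Set C_mix = 47: (Q·0.2100 + 632.0·452.0) / (Q + 632.0) = 47
→ Q = 632.0·(452.0 − 47)/(47 − 0.2100) = 5470 L/s.

5470 L/s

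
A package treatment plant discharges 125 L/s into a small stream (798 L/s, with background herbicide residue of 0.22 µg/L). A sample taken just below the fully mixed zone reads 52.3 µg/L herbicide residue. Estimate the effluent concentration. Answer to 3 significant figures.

385 µg/L

Mass balance: 798.0·0.2200 + 125.0·Cₑ = 923.0·52.30
→ Cₑ = (923.0·52.30 − 798.0·0.2200) / 125.0 = 384.8 µg/L.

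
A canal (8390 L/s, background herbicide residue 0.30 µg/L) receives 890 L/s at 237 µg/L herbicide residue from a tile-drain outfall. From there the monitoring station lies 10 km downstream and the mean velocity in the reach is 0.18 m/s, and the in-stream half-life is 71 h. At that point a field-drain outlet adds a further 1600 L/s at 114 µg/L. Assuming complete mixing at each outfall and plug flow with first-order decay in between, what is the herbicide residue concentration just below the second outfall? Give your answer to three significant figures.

Flow-weighted average: C = (8390·0.3000 + 890.0·237.0) / 9280 = 213400/9280 = 23.00 µg/L; combined flow 9280 L/s.
Travel time t = 10·1000 / 0.18 = 55560 s = 15.43 h.
Half-life 71 h → k = ln 2 / 71 = 0.009763 h⁻¹ = 0.2343 d⁻¹.
After decay, C = 23.00 × e^(−kt) = 23.00 × 0.8601 = 19.78 µg/L.
Second outfall: C = (9280·19.78 + 1600·114.0)/10880 = 33.64 µg/L.

33.6 µg/L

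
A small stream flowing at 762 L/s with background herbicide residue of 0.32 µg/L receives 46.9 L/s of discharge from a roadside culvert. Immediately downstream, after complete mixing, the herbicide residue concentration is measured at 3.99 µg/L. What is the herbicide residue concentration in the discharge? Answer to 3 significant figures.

63.6 µg/L

Mass balance: 762.0·0.3200 + 46.90·Cₑ = 808.9·3.990
→ Cₑ = (808.9·3.990 − 762.0·0.3200) / 46.90 = 63.62 µg/L.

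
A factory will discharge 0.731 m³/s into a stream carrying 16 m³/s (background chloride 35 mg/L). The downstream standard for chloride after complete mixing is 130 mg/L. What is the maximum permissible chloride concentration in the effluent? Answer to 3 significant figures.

At the limit, (Qr·Cr + Qe·Cₑ)/(Qr + Qe) = 130:
Cₑ = (16.73·130 − 16.00·35.00) / 0.7310 = 2209 mg/L.

2210 mg/L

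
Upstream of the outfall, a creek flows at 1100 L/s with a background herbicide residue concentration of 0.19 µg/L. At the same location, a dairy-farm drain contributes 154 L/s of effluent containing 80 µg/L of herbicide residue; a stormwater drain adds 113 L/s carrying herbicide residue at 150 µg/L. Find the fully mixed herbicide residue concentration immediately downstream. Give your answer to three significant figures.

Flow-weighted average: C = (1100·0.1900 + 154.0·80.00 + 113.0·150.0) / 1367 = 29480/1367 = 21.56 µg/L.

21.6 µg/L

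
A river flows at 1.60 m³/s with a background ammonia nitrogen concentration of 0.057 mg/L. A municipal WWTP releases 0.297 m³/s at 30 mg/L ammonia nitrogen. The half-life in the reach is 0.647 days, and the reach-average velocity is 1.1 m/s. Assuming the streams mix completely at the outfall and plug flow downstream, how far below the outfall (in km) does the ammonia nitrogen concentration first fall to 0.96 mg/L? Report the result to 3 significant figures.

Flow-weighted average: C = (1.600·0.05700 + 0.2970·30.00) / 1.897 = 9.001/1.897 = 4.745 mg/L.
Half-life 0.647 d → k = ln 2 / 0.647 = 1.071 d⁻¹.
Set 4.745·exp(−k·t) = 0.96 → t = ln(4.745/0.96)/k = 128900 s = 35.80 h.
Distance = v·t = 1.1·128900 = 141800 m = 141.8 km.

142 km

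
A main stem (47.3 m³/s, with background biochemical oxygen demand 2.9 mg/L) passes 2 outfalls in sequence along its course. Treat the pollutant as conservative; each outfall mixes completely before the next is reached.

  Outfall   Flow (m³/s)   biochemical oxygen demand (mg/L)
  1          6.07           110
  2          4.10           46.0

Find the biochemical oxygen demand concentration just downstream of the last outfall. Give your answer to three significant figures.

After outfall 1: Q = 47.30 + 6.070 = 53.37 m³/s; C = (47.30·2.900 + 6.070·110.0)/53.37 = 15.08 mg/L.
After outfall 2: Q = 53.37 + 4.100 = 57.47 m³/s; C = (53.37·15.08 + 4.100·46.00)/57.47 = 17.29 mg/L.

17.3 mg/L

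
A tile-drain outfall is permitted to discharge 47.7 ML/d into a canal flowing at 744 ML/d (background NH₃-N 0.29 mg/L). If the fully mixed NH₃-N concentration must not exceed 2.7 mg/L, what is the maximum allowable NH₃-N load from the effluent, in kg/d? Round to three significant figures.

Mass balance at the limit: 744.0·0.2900 + 47.70·Cₑ = 791.7·2.7 → Cₑ = 40.29 mg/L.
47.70 ML/d = 0.5521 m³/s. Load = 0.5521 m³/s × 40.29 g/m³ × 86 400 s/d = 1922 kg/d.

1920 kg/d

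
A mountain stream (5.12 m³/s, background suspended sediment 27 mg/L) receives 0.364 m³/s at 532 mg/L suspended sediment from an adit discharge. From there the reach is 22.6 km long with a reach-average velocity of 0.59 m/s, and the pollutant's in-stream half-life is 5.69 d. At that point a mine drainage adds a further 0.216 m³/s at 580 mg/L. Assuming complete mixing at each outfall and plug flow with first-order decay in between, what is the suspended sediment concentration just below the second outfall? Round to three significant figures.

Mass balance: C = (5.120·27.00 + 0.3640·532.0) / 5.484 = 331.9/5.484 = 60.52 mg/L; combined flow 5.484 m³/s.
Travel time t = 22.6·1000 / 0.59 = 38310 s = 10.64 h.
Half-life 5.69 d → k = ln 2 / 5.69 = 0.1218 d⁻¹.
After decay, C = 60.52 × e^(−kt) = 60.52 × 0.9474 = 57.34 mg/L.
At the second outfall, C = (5.484·57.34 + 0.2160·580.0) / (5.484 + 0.2160) = 77.14 mg/L.

77.1 mg/L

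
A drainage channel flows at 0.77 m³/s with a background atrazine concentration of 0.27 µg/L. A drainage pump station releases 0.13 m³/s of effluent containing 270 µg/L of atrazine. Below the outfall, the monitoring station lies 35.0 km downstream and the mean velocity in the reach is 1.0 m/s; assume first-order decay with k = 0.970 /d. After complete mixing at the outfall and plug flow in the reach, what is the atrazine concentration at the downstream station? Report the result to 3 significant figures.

26.5 µg/L

Conservation of mass: C = (0.7700·0.2700 + 0.1300·270.0) / 0.9000 = 35.31/0.9000 = 39.23 µg/L.
Travel time t = 35.0·1000 / 1.0 = 35000 s = 9.722 h.
After decay, C = 39.23 × e^(−kt) = 39.23 × 0.6751 = 26.48 µg/L.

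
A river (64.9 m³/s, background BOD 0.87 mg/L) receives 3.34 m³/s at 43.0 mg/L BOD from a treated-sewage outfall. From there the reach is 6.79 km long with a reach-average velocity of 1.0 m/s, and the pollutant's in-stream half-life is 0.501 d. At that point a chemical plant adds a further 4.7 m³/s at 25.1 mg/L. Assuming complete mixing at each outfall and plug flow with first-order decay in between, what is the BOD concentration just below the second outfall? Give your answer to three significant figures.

4.08 mg/L

Mixed concentration C = ΣQC/ΣQ = (64.90·0.8700 + 3.340·43.00) / 68.24 = 200.1/68.24 = 2.932 mg/L; combined flow 68.24 m³/s.
Travel time t = 6.79·1000 / 1.0 = 6790 s = 1.886 h.
Half-life 0.501 d → k = ln 2 / 0.501 = 1.384 d⁻¹.
Applying C = C₀e^(−kt): 2.932 × 0.8970 = 2.630 mg/L.
At the second outfall, C = (68.24·2.630 + 4.700·25.10) / (68.24 + 4.700) = 4.078 mg/L.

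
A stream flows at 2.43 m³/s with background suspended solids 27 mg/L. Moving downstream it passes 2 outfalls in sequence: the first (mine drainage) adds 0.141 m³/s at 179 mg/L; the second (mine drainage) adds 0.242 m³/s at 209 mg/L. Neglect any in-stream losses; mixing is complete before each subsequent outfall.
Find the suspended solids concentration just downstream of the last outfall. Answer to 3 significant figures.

Below outfall 1: Q → 2.571 m³/s, C = (2.430·27.00 + 0.1410·179.0)/2.571 = 35.34 mg/L.
Below outfall 2: Q → 2.813 m³/s, C = (2.571·35.34 + 0.2420·209.0)/2.813 = 50.28 mg/L.

50.3 mg/L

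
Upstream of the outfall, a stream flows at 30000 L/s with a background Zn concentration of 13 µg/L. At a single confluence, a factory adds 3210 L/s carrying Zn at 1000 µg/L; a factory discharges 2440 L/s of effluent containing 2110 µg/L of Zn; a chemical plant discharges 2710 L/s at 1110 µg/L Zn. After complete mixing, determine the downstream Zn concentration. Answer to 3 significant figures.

306 µg/L

Mixed concentration C = ΣQC/ΣQ = (30000·13.00 + 3210·1000 + 2440·2110 + 2710·1110) / 38360 = 11760000/38360 = 306.5 µg/L.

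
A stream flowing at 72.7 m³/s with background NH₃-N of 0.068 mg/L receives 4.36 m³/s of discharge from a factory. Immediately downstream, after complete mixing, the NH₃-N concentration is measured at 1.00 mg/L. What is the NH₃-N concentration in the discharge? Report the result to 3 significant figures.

16.5 mg/L

Mass balance: 72.70·0.06800 + 4.360·Cₑ = 77.06·1.000
→ Cₑ = (77.06·1.000 − 72.70·0.06800) / 4.360 = 16.54 mg/L.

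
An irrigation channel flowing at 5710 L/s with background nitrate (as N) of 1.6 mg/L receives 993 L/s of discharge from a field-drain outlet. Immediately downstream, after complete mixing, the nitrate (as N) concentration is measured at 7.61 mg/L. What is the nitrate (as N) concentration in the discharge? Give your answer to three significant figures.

42.2 mg/L

Mass balance: 5710·1.600 + 993.0·Cₑ = 6703·7.610
→ Cₑ = (6703·7.610 − 5710·1.600) / 993.0 = 42.17 mg/L.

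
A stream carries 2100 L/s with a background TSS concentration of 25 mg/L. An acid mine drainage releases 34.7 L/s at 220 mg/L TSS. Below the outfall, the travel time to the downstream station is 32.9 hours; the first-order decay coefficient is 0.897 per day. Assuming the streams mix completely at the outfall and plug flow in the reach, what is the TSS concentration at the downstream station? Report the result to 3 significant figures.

8.24 mg/L

Conservation of mass: C = (2100·25.00 + 34.70·220.0) / 2135 = 60130/2135 = 28.17 mg/L.
After decay, C = 28.17 × e^(−kt) = 28.17 × 0.2924 = 8.237 mg/L.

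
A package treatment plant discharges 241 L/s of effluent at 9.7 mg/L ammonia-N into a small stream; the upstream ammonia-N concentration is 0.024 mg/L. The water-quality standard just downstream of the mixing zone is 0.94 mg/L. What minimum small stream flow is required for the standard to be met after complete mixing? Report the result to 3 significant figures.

Set C_mix = 0.94: (Q·0.02400 + 241.0·9.700) / (Q + 241.0) = 0.94
→ Q = 241.0·(9.700 − 0.94)/(0.94 − 0.02400) = 2305 L/s.

2300 L/s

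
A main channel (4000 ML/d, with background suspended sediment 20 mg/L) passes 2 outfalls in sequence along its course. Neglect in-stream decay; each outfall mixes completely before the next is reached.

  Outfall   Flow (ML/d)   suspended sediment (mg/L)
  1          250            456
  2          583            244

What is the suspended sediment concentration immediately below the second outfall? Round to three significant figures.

Outfall 1: combined Q = 4250 ML/d; C = (4000·20.00 + 250.0·456.0)/4250 = 45.65 mg/L.
Outfall 2: combined Q = 4833 ML/d; C = (4250·45.65 + 583.0·244.0)/4833 = 69.57 mg/L.

69.6 mg/L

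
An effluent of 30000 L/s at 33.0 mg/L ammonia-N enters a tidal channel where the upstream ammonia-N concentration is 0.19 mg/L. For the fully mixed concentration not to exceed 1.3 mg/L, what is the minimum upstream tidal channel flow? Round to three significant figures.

Set C_mix = 1.3: (Q·0.1900 + 30000·33.00) / (Q + 30000) = 1.3
→ Q = 30000·(33.00 − 1.3)/(1.3 − 0.1900) = 856800 L/s.

857000 L/s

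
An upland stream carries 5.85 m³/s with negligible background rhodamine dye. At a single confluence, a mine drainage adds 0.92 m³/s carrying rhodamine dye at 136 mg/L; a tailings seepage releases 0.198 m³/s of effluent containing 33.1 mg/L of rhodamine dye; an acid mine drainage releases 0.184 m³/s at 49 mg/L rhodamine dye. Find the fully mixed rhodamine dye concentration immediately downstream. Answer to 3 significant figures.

Mixed concentration C = ΣQC/ΣQ = (5.850·0 + 0.9200·136.0 + 0.1980·33.10 + 0.1840·49.00) / 7.152 = 140.7/7.152 = 19.67 mg/L.

19.7 mg/L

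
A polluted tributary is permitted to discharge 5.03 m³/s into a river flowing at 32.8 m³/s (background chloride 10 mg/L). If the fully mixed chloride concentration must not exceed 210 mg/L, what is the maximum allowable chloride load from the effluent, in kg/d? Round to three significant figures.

658000 kg/d

Mass balance at the limit: 32.80·10.00 + 5.030·Cₑ = 37.83·210 → Cₑ = 1514 mg/L.
Load = 5.030 m³/s × 1514 g/m³ × 86 400 s/d = 658000 kg/d.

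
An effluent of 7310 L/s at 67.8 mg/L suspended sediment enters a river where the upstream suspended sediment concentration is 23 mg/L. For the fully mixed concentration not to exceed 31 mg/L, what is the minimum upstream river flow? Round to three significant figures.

Set C_mix = 31: (Q·23.00 + 7310·67.80) / (Q + 7310) = 31
→ Q = 7310·(67.80 − 31)/(31 − 23.00) = 33630 L/s.

33600 L/s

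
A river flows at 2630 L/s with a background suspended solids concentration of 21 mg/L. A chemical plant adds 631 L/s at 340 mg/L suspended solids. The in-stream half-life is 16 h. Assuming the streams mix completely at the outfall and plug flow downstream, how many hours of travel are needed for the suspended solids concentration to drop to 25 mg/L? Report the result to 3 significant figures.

Flow-weighted average: C = (2630·21.00 + 631.0·340.0) / 3261 = 269800/3261 = 82.73 mg/L.
Half-life 16 h → k = ln 2 / 16 = 0.04332 h⁻¹ = 1.040 d⁻¹.
82.73·exp(−k·t) = 25 → t = ln(82.73/25)/k = 99440 s = 27.62 h.

27.6 h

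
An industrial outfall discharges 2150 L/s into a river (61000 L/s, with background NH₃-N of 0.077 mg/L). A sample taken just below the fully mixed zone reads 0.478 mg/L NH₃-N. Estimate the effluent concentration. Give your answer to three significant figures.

11.9 mg/L

Mass balance: 61000·0.07700 + 2150·Cₑ = 63150·0.4780
→ Cₑ = (63150·0.4780 − 61000·0.07700) / 2150 = 11.86 mg/L.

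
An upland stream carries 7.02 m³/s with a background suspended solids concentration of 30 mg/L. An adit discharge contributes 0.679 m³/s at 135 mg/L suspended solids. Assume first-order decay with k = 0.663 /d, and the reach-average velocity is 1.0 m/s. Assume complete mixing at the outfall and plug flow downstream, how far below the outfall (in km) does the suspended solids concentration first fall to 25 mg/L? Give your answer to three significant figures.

58.8 km

Mixed concentration C = ΣQC/ΣQ = (7.020·30.00 + 0.6790·135.0) / 7.699 = 302.3/7.699 = 39.26 mg/L.
Set 39.26·exp(−k·t) = 25 → t = ln(39.26/25)/k = 58820 s = 16.34 h.
Distance = v·t = 1.0·58820 = 58820 m = 58.82 km.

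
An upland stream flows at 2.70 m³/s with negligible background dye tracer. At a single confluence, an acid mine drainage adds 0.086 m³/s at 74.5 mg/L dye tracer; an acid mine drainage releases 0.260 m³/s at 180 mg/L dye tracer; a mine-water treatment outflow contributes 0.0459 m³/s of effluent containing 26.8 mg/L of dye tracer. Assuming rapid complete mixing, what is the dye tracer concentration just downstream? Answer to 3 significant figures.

17.6 mg/L

Conservation of mass: C = (2.700·0 + 0.08600·74.50 + 0.2600·180.0 + 0.04590·26.80) / 3.092 = 54.44/3.092 = 17.61 mg/L.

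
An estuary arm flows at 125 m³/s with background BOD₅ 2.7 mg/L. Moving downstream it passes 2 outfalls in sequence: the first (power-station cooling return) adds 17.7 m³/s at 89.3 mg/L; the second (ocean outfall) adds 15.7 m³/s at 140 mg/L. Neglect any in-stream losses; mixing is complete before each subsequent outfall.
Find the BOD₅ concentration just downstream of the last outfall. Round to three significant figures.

26.0 mg/L

After outfall 1: Q = 125.0 + 17.70 = 142.7 m³/s; C = (125.0·2.700 + 17.70·89.30)/142.7 = 13.44 mg/L.
After outfall 2: Q = 142.7 + 15.70 = 158.4 m³/s; C = (142.7·13.44 + 15.70·140.0)/158.4 = 25.99 mg/L.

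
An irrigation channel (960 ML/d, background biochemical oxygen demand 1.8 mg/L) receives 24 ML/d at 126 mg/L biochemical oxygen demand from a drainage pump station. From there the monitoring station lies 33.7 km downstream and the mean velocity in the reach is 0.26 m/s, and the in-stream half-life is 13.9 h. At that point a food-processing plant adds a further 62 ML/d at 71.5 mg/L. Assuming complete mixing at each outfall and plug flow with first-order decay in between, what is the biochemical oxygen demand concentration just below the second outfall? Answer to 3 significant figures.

4.99 mg/L

Mixed concentration C = ΣQC/ΣQ = (960.0·1.800 + 24.00·126.0) / 984.0 = 4752/984.0 = 4.829 mg/L; combined flow 984.0 ML/d.
Travel time t = 33.7·1000 / 0.26 = 129600 s = 36.00 h.
Half-life 13.9 h → k = ln 2 / 13.9 = 0.04987 h⁻¹ = 1.197 d⁻¹.
First-order decay: C = 4.829·exp(−k·t) = 4.829·0.1661 = 0.8019 mg/L.
Second outfall: C = (984.0·0.8019 + 62.00·71.50)/1046 = 4.992 mg/L.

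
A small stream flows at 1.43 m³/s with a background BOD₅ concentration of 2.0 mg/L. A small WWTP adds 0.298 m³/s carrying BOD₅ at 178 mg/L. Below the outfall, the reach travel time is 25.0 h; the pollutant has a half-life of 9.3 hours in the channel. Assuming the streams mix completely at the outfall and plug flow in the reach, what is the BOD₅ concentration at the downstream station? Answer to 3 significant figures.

Conservation of mass: C = (1.430·2.000 + 0.2980·178.0) / 1.728 = 55.90/1.728 = 32.35 mg/L.
Half-life 9.3 h → k = ln 2 / 9.3 = 0.07453 h⁻¹ = 1.789 d⁻¹.
First-order decay: C = 32.35·exp(−k·t) = 32.35·0.1552 = 5.020 mg/L.

5.02 mg/L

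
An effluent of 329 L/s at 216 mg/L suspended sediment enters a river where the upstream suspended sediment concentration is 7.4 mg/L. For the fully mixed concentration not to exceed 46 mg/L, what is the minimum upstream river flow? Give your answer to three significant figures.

Set C_mix = 46: (Q·7.400 + 329.0·216.0) / (Q + 329.0) = 46
→ Q = 329.0·(216.0 − 46)/(46 − 7.400) = 1449 L/s.

1450 L/s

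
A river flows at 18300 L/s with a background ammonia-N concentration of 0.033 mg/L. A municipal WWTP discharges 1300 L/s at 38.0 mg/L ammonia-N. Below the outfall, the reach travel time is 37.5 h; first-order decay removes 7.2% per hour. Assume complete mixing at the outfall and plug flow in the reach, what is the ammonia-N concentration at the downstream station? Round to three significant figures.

Mixed concentration C = ΣQC/ΣQ = (18300·0.03300 + 1300·38.00) / 19600 = 50000/19600 = 2.551 mg/L.
7.2%/h lost → k = −ln(1 − 0.072) = 0.07472 h⁻¹.
After decay, C = 2.551 × e^(−kt) = 2.551 × 0.06068 = 0.1548 mg/L.

0.155 mg/L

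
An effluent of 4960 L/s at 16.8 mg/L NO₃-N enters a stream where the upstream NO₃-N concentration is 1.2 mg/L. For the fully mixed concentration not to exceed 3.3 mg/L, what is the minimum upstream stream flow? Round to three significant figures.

31900 L/s

Set C_mix = 3.3: (Q·1.200 + 4960·16.80) / (Q + 4960) = 3.3
→ Q = 4960·(16.80 − 3.3)/(3.3 − 1.200) = 31890 L/s.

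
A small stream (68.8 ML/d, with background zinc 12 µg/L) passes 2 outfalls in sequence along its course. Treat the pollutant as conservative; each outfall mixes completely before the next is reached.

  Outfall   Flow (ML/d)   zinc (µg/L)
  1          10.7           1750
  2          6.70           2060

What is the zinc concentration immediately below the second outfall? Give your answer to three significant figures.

387 µg/L

Outfall 1: combined Q = 79.50 ML/d; C = (68.80·12.00 + 10.70·1750)/79.50 = 245.9 µg/L.
Outfall 2: combined Q = 86.20 ML/d; C = (79.50·245.9 + 6.700·2060)/86.20 = 386.9 µg/L.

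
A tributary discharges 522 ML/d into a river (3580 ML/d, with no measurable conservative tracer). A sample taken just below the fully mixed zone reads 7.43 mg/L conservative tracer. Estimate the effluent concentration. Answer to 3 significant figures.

Mass balance: 3580·0 + 522.0·Cₑ = 4102·7.430
→ Cₑ = (4102·7.430 − 3580·0) / 522.0 = 58.39 mg/L.

58.4 mg/L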